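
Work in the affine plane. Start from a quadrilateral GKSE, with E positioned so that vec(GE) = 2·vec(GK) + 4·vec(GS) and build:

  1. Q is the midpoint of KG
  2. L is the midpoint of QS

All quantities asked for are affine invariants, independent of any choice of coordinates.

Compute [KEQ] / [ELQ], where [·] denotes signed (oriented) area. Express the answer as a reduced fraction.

Assign G = (0, 0), K = (1, 0), S = (0, 1), E = (2, 4) — the answer is frame-independent, so this choice is without loss of generality.
1. Q is the midpoint of KG ⇒ Q = (1/2, 0)
2. L is the midpoint of QS ⇒ L = (1/4, 1/2)
2·[KEQ] = 2, 2·[ELQ] = 7/4
[KEQ]:[ELQ] = 2:7/4 = 8/7

[KEQ]:[ELQ] = 8/7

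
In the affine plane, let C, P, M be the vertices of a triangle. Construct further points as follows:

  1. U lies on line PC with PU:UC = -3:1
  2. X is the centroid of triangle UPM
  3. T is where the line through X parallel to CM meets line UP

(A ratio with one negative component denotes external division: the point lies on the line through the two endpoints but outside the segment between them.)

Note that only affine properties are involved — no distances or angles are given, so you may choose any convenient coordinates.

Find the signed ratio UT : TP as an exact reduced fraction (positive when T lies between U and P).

Work in coordinates with C = (0, 0), P = (1, 0), M = (0, 1).
1. U lies on line PC with PU:UC = -3:1 ⇒ U = (-1/2, 0)
2. X is the centroid of triangle UPM ⇒ X = (1/6, 1/3)
3. T is where the line through X parallel to CM meets line UP ⇒ T = (1/6, 0)
T = U + t·(P−U) with t = 4/9, so UT:TP = t:(1−t) = 4/9:5/9

UT:TP = 4/5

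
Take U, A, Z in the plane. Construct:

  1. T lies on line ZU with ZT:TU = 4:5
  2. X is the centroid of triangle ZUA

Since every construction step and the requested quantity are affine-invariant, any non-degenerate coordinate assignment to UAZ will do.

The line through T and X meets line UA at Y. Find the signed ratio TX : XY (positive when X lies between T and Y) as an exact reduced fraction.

TX:XY = 2/3

Choose coordinates U = (0, 0), A = (1, 0), Z = (0, 1).
1. T lies on line ZU with ZT:TU = 4:5 ⇒ T = (0, 5/9)
2. X is the centroid of triangle ZUA ⇒ X = (1/3, 1/3)
line TX meets UA at Y = (5/6, 0)
X = T + t·(Y−T) with t = 2/5, so TX:XY = 2/5:3/5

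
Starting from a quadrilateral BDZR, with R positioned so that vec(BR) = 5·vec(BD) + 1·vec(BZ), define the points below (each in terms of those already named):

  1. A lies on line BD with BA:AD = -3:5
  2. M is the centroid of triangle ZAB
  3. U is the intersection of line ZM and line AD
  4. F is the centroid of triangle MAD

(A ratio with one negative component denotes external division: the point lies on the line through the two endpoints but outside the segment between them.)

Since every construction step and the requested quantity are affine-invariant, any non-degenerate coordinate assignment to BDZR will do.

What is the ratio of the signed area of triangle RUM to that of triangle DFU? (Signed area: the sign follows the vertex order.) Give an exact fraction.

Assign B = (0, 0), D = (1, 0), Z = (0, 1), R = (5, 1) — the answer is frame-independent, so this choice is without loss of generality.
1. A lies on line BD with BA:AD = -3:5 ⇒ A = (-3/2, 0)
2. M is the centroid of triangle ZAB ⇒ M = (-1/2, 1/3)
3. U is the intersection of line ZM and line AD ⇒ U = (-3/4, 0)
4. F is the centroid of triangle MAD ⇒ F = (-1/3, 1/9)
2·[RUM] = -5/3, 2·[DFU] = 7/36
[RUM]:[DFU] = -5/3:7/36 = -60/7

[RUM]:[DFU] = -60/7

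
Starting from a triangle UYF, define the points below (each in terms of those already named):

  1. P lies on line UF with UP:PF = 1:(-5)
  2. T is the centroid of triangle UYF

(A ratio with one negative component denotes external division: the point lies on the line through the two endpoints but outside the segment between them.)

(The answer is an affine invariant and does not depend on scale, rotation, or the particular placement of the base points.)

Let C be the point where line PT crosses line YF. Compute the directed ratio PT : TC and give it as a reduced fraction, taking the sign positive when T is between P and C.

Assign U = (0, 0), Y = (1, 0), F = (0, 1) — the answer is frame-independent, so this choice is without loss of generality.
1. P lies on line UF with UP:PF = 1:(-5) ⇒ P = (0, -1/4)
2. T is the centroid of triangle UYF ⇒ T = (1/3, 1/3)
line PT meets YF at C = (5/11, 6/11)
T = P + t·(C−P) with t = 11/15, so PT:TC = 11/15:4/15

PT:TC = 11/4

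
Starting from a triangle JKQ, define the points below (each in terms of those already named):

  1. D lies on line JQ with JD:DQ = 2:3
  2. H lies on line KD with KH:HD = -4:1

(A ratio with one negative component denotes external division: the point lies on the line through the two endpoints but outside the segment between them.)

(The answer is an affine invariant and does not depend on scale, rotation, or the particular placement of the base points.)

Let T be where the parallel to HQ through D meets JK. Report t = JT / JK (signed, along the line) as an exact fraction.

t = -2/7

Work in coordinates with J = (0, 0), K = (1, 0), Q = (0, 1).
1. D lies on line JQ with JD:DQ = 2:3 ⇒ D = (0, 2/5)
2. H lies on line KD with KH:HD = -4:1 ⇒ H = (-1/3, 8/15)
through D parallel to HQ: direction (1/3, 7/15); meets JK at T = (-2/7, 0)
T = J + t·(K−J) with t = -2/7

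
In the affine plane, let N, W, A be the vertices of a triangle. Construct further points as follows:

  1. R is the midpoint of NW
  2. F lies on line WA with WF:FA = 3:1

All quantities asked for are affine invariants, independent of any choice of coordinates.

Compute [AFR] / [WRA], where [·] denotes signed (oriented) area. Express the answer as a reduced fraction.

Work in coordinates with N = (0, 0), W = (1, 0), A = (0, 1).
1. R is the midpoint of NW ⇒ R = (1/2, 0)
2. F lies on line WA with WF:FA = 3:1 ⇒ F = (1/4, 3/4)
2·[AFR] = -1/8, 2·[WRA] = -1/2
[AFR]:[WRA] = -1/8:-1/2 = 1/4

[AFR]:[WRA] = 1/4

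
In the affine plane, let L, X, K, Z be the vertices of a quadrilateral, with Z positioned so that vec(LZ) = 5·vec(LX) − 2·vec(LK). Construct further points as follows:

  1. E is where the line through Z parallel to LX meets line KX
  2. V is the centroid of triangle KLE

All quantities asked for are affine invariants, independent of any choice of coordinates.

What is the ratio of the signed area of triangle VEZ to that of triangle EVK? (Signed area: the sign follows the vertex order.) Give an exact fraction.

[VEZ]:[EVK] = -10/3

Work in coordinates with L = (0, 0), X = (1, 0), K = (0, 1), Z = (5, -2).
1. E is where the line through Z parallel to LX meets line KX ⇒ E = (3, -2)
2. V is the centroid of triangle KLE ⇒ V = (1, -1/3)
2·[VEZ] = 10/3, 2·[EVK] = -1
[VEZ]:[EVK] = 10/3:-1 = -10/3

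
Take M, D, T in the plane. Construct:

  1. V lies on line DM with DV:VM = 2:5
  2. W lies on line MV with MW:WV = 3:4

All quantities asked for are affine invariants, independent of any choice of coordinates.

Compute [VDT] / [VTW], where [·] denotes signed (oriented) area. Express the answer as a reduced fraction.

[VDT]:[VTW] = 7/10

Set M = (0, 0), D = (1, 0), T = (0, 1); any affine frame gives the same invariant.
1. V lies on line DM with DV:VM = 2:5 ⇒ V = (5/7, 0)
2. W lies on line MV with MW:WV = 3:4 ⇒ W = (15/49, 0)
2·[VDT] = 2/7, 2·[VTW] = 20/49
[VDT]:[VTW] = 2/7:20/49 = 7/10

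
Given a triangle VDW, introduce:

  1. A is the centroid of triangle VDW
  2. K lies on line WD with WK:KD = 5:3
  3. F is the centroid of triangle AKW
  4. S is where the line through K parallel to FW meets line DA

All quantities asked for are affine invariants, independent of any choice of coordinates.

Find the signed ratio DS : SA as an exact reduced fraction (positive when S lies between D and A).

DS:SA = 3/10

Assign V = (0, 0), D = (1, 0), W = (0, 1) — the answer is frame-independent, so this choice is without loss of generality.
1. A is the centroid of triangle VDW ⇒ A = (1/3, 1/3)
2. K lies on line WD with WK:KD = 5:3 ⇒ K = (5/8, 3/8)
3. F is the centroid of triangle AKW ⇒ F = (23/72, 41/72)
4. S is where the line through K parallel to FW meets line DA ⇒ S = (11/13, 1/13)
S = D + t·(A−D) with t = 3/13, so DS:SA = t:(1−t) = 3/13:10/13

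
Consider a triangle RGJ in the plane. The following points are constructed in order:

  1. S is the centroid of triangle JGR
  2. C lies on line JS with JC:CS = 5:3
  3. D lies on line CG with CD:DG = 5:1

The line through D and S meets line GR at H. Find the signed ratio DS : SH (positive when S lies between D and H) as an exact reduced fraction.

Assign R = (0, 0), G = (1, 0), J = (0, 1) — the answer is frame-independent, so this choice is without loss of generality.
1. S is the centroid of triangle JGR ⇒ S = (1/3, 1/3)
2. C lies on line JS with JC:CS = 5:3 ⇒ C = (5/24, 7/12)
3. D lies on line CG with CD:DG = 5:1 ⇒ D = (125/144, 7/72)
line DS meets GR at H = (37/34, 0)
S = D + t·(H−D) with t = -17/7, so DS:SH = -17/7:24/7

DS:SH = -17/24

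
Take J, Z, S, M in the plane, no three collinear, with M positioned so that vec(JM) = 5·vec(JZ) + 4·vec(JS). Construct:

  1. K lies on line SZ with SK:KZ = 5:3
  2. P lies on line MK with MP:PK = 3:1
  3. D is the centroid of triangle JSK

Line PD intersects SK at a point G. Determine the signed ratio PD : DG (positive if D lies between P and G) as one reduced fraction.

Set J = (0, 0), Z = (1, 0), S = (0, 1), M = (5, 4); any affine frame gives the same invariant.
1. K lies on line SZ with SK:KZ = 5:3 ⇒ K = (5/8, 3/8)
2. P lies on line MK with MP:PK = 3:1 ⇒ P = (55/32, 41/32)
3. D is the centroid of triangle JSK ⇒ D = (5/24, 11/24)
line PD meets SK at G = (95/224, 129/224)
D = P + t·(G−P) with t = 7/6, so PD:DG = 7/6:-1/6

PD:DG = -7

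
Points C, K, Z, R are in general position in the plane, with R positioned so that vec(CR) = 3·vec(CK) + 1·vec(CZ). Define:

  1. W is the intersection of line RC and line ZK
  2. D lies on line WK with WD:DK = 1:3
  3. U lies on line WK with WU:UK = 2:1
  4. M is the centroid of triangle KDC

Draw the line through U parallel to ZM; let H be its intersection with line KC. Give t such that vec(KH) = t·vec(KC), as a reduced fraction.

t = 4/135

Assign C = (0, 0), K = (1, 0), Z = (0, 1), R = (3, 1) — the answer is frame-independent, so this choice is without loss of generality.
1. W is the intersection of line RC and line ZK ⇒ W = (3/4, 1/4)
2. D lies on line WK with WD:DK = 1:3 ⇒ D = (13/16, 3/16)
3. U lies on line WK with WU:UK = 2:1 ⇒ U = (11/12, 1/12)
4. M is the centroid of triangle KDC ⇒ M = (29/48, 1/16)
through U parallel to ZM: direction (29/48, -15/16); meets KC at H = (131/135, 0)
H = K + t·(C−K) with t = 4/135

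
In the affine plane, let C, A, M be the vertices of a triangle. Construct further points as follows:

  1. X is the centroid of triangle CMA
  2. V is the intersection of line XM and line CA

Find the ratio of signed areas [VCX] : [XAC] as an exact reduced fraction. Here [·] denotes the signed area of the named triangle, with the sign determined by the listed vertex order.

Work in coordinates with C = (0, 0), A = (1, 0), M = (0, 1).
1. X is the centroid of triangle CMA ⇒ X = (1/3, 1/3)
2. V is the intersection of line XM and line CA ⇒ V = (1/2, 0)
2·[VCX] = -1/6, 2·[XAC] = -1/3
[VCX]:[XAC] = -1/6:-1/3 = 1/2

[VCX]:[XAC] = 1/2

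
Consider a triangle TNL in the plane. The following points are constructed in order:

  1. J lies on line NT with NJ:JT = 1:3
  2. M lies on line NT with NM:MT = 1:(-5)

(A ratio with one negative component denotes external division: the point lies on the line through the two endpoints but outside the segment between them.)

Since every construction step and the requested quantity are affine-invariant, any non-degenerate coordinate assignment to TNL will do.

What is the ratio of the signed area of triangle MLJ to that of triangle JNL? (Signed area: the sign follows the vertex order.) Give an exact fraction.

[MLJ]:[JNL] = 2

Set T = (0, 0), N = (1, 0), L = (0, 1); any affine frame gives the same invariant.
1. J lies on line NT with NJ:JT = 1:3 ⇒ J = (3/4, 0)
2. M lies on line NT with NM:MT = 1:(-5) ⇒ M = (5/4, 0)
2·[MLJ] = 1/2, 2·[JNL] = 1/4
[MLJ]:[JNL] = 1/2:1/4 = 2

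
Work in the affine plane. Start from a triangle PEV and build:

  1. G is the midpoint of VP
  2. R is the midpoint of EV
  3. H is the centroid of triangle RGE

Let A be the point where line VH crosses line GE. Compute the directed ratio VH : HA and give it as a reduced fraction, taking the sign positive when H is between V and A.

VH:HA = 5

Work in coordinates with P = (0, 0), E = (1, 0), V = (0, 1).
1. G is the midpoint of VP ⇒ G = (0, 1/2)
2. R is the midpoint of EV ⇒ R = (1/2, 1/2)
3. H is the centroid of triangle RGE ⇒ H = (1/2, 1/3)
line VH meets GE at A = (3/5, 1/5)
H = V + t·(A−V) with t = 5/6, so VH:HA = 5/6:1/6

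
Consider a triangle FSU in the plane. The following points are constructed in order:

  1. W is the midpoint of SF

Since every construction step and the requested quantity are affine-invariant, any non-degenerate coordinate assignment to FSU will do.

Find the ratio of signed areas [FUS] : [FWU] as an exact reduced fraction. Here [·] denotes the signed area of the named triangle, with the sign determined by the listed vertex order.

[FUS]:[FWU] = -2

Choose coordinates F = (0, 0), S = (1, 0), U = (0, 1).
1. W is the midpoint of SF ⇒ W = (1/2, 0)
2·[FUS] = -1, 2·[FWU] = 1/2
[FUS]:[FWU] = -1:1/2 = -2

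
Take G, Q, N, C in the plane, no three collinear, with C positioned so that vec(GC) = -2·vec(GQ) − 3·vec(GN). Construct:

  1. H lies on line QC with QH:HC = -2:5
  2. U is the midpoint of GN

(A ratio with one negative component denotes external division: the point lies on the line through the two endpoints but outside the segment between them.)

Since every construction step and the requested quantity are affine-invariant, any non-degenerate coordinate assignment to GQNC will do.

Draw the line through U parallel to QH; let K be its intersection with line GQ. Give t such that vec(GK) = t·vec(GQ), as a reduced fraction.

Assign G = (0, 0), Q = (1, 0), N = (0, 1), C = (-2, -3) — the answer is frame-independent, so this choice is without loss of generality.
1. H lies on line QC with QH:HC = -2:5 ⇒ H = (3, 2)
2. U is the midpoint of GN ⇒ U = (0, 1/2)
through U parallel to QH: direction (2, 2); meets GQ at K = (-1/2, 0)
K = G + t·(Q−G) with t = -1/2

t = -1/2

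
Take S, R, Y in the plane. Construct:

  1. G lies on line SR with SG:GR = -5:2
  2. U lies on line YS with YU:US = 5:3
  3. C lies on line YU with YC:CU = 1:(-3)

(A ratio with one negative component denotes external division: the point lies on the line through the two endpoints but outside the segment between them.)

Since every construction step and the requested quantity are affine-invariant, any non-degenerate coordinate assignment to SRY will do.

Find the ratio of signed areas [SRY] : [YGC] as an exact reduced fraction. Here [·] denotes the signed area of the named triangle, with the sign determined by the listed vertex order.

[SRY]:[YGC] = 48/25

Work in coordinates with S = (0, 0), R = (1, 0), Y = (0, 1).
1. G lies on line SR with SG:GR = -5:2 ⇒ G = (5/3, 0)
2. U lies on line YS with YU:US = 5:3 ⇒ U = (0, 3/8)
3. C lies on line YU with YC:CU = 1:(-3) ⇒ C = (0, 21/16)
2·[SRY] = 1, 2·[YGC] = 25/48
[SRY]:[YGC] = 1:25/48 = 48/25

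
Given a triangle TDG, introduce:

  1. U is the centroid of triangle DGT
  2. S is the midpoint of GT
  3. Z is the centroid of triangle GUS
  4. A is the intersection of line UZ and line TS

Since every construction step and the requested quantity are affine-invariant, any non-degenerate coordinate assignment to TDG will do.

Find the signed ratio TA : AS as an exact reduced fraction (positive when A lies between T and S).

TA:AS = -3

Set T = (0, 0), D = (1, 0), G = (0, 1); any affine frame gives the same invariant.
1. U is the centroid of triangle DGT ⇒ U = (1/3, 1/3)
2. S is the midpoint of GT ⇒ S = (0, 1/2)
3. Z is the centroid of triangle GUS ⇒ Z = (1/9, 11/18)
4. A is the intersection of line UZ and line TS ⇒ A = (0, 3/4)
A = T + t·(S−T) with t = 3/2, so TA:AS = t:(1−t) = 3/2:-1/2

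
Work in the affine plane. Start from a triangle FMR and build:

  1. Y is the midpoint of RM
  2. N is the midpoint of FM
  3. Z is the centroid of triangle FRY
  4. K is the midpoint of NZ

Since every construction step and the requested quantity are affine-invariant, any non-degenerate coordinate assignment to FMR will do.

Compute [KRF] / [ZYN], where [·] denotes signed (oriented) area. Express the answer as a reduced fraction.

Assign F = (0, 0), M = (1, 0), R = (0, 1) — the answer is frame-independent, so this choice is without loss of generality.
1. Y is the midpoint of RM ⇒ Y = (1/2, 1/2)
2. N is the midpoint of FM ⇒ N = (1/2, 0)
3. Z is the centroid of triangle FRY ⇒ Z = (1/6, 1/2)
4. K is the midpoint of NZ ⇒ K = (1/3, 1/4)
2·[KRF] = 1/3, 2·[ZYN] = -1/6
[KRF]:[ZYN] = 1/3:-1/6 = -2

[KRF]:[ZYN] = -2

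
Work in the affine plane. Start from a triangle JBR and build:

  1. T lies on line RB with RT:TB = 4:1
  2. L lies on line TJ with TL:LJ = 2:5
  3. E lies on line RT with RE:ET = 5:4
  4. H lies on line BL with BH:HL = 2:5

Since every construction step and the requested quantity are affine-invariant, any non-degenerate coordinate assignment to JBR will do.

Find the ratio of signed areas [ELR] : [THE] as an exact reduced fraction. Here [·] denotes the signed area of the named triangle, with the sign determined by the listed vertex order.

Assign J = (0, 0), B = (1, 0), R = (0, 1) — the answer is frame-independent, so this choice is without loss of generality.
1. T lies on line RB with RT:TB = 4:1 ⇒ T = (4/5, 1/5)
2. L lies on line TJ with TL:LJ = 2:5 ⇒ L = (4/7, 1/7)
3. E lies on line RT with RE:ET = 5:4 ⇒ E = (4/9, 5/9)
4. H lies on line BL with BH:HL = 2:5 ⇒ H = (43/49, 2/49)
2·[ELR] = -8/63, 2·[THE] = -64/2205
[ELR]:[THE] = -8/63:-64/2205 = 35/8

[ELR]:[THE] = 35/8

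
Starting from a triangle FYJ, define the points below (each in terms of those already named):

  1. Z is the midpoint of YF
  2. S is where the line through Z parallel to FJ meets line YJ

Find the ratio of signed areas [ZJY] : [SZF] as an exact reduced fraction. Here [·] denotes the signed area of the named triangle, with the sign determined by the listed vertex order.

Assign F = (0, 0), Y = (1, 0), J = (0, 1) — the answer is frame-independent, so this choice is without loss of generality.
1. Z is the midpoint of YF ⇒ Z = (1/2, 0)
2. S is where the line through Z parallel to FJ meets line YJ ⇒ S = (1/2, 1/2)
2·[ZJY] = -1/2, 2·[SZF] = -1/4
[ZJY]:[SZF] = -1/2:-1/4 = 2

[ZJY]:[SZF] = 2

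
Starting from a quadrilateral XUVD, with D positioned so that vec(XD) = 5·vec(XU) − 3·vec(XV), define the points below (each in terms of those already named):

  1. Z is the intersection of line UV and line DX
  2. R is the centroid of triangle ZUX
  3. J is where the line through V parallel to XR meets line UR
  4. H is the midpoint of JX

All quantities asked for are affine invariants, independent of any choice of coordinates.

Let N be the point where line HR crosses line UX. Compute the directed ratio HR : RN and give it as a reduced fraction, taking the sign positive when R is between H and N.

Set X = (0, 0), U = (1, 0), V = (0, 1), D = (5, -3); any affine frame gives the same invariant.
1. Z is the intersection of line UV and line DX ⇒ Z = (5/2, -3/2)
2. R is the centroid of triangle ZUX ⇒ R = (7/6, -1/2)
3. J is where the line through V parallel to XR meets line UR ⇒ J = (7/9, 2/3)
4. H is the midpoint of JX ⇒ H = (7/18, 1/3)
line HR meets UX at N = (7/10, 0)
R = H + t·(N−H) with t = 5/2, so HR:RN = 5/2:-3/2

HR:RN = -5/3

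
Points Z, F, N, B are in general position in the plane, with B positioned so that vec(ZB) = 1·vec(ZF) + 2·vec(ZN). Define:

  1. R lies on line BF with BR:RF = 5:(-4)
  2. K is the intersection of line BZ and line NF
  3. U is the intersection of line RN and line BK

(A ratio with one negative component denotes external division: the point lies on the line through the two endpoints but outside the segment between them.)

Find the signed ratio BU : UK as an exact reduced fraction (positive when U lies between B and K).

BU:UK = -15/4

Set Z = (0, 0), F = (1, 0), N = (0, 1), B = (1, 2); any affine frame gives the same invariant.
1. R lies on line BF with BR:RF = 5:(-4) ⇒ R = (1, -8)
2. K is the intersection of line BZ and line NF ⇒ K = (1/3, 2/3)
3. U is the intersection of line RN and line BK ⇒ U = (1/11, 2/11)
U = B + t·(K−B) with t = 15/11, so BU:UK = t:(1−t) = 15/11:-4/11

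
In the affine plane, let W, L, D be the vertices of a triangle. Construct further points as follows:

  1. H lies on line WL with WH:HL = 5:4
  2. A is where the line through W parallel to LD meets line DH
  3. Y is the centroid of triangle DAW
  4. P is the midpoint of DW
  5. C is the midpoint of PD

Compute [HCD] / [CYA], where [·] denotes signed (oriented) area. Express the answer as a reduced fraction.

[HCD]:[CYA] = -2/3

Assign W = (0, 0), L = (1, 0), D = (0, 1) — the answer is frame-independent, so this choice is without loss of generality.
1. H lies on line WL with WH:HL = 5:4 ⇒ H = (5/9, 0)
2. A is where the line through W parallel to LD meets line DH ⇒ A = (5/4, -5/4)
3. Y is the centroid of triangle DAW ⇒ Y = (5/12, -1/12)
4. P is the midpoint of DW ⇒ P = (0, 1/2)
5. C is the midpoint of PD ⇒ C = (0, 3/4)
2·[HCD] = -5/36, 2·[CYA] = 5/24
[HCD]:[CYA] = -5/36:5/24 = -2/3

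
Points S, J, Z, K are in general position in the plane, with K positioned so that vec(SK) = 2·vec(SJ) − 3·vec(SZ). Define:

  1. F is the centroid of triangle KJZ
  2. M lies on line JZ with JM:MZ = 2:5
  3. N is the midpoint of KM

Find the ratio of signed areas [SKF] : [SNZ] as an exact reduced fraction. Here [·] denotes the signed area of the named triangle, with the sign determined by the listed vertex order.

Set S = (0, 0), J = (1, 0), Z = (0, 1), K = (2, -3); any affine frame gives the same invariant.
1. F is the centroid of triangle KJZ ⇒ F = (1, -2/3)
2. M lies on line JZ with JM:MZ = 2:5 ⇒ M = (5/7, 2/7)
3. N is the midpoint of KM ⇒ N = (19/14, -19/14)
2·[SKF] = 5/3, 2·[SNZ] = 19/14
[SKF]:[SNZ] = 5/3:19/14 = 70/57

[SKF]:[SNZ] = 70/57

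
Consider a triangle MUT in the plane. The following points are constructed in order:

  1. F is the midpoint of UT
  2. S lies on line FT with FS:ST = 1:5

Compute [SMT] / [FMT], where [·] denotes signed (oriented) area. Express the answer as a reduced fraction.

[SMT]:[FMT] = 5/6

Work in coordinates with M = (0, 0), U = (1, 0), T = (0, 1).
1. F is the midpoint of UT ⇒ F = (1/2, 1/2)
2. S lies on line FT with FS:ST = 1:5 ⇒ S = (5/12, 7/12)
2·[SMT] = -5/12, 2·[FMT] = -1/2
[SMT]:[FMT] = -5/12:-1/2 = 5/6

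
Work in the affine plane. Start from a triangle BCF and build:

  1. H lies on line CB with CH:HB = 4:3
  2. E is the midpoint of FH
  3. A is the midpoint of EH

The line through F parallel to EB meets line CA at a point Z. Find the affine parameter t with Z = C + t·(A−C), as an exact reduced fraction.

Assign B = (0, 0), C = (1, 0), F = (0, 1) — the answer is frame-independent, so this choice is without loss of generality.
1. H lies on line CB with CH:HB = 4:3 ⇒ H = (3/7, 0)
2. E is the midpoint of FH ⇒ E = (3/14, 1/2)
3. A is the midpoint of EH ⇒ A = (9/28, 1/4)
through F parallel to EB: direction (-3/14, -1/2); meets CA at Z = (-18/77, 5/11)
Z = C + t·(A−C) with t = 20/11

t = 20/11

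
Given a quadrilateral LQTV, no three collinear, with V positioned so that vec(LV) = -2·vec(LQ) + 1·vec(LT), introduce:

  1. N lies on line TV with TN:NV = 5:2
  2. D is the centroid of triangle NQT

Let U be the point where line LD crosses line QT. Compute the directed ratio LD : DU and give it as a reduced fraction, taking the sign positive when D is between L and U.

LD:DU = 11/10

Work in coordinates with L = (0, 0), Q = (1, 0), T = (0, 1), V = (-2, 1).
1. N lies on line TV with TN:NV = 5:2 ⇒ N = (-10/7, 1)
2. D is the centroid of triangle NQT ⇒ D = (-1/7, 2/3)
line LD meets QT at U = (-3/11, 14/11)
D = L + t·(U−L) with t = 11/21, so LD:DU = 11/21:10/21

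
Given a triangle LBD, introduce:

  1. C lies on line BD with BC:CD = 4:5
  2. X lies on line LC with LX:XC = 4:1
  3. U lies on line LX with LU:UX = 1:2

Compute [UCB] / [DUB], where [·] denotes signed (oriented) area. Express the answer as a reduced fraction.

[UCB]:[DUB] = -4/9

Work in coordinates with L = (0, 0), B = (1, 0), D = (0, 1).
1. C lies on line BD with BC:CD = 4:5 ⇒ C = (5/9, 4/9)
2. X lies on line LC with LX:XC = 4:1 ⇒ X = (4/9, 16/45)
3. U lies on line LX with LU:UX = 1:2 ⇒ U = (4/27, 16/135)
2·[UCB] = -44/135, 2·[DUB] = 11/15
[UCB]:[DUB] = -44/135:11/15 = -4/9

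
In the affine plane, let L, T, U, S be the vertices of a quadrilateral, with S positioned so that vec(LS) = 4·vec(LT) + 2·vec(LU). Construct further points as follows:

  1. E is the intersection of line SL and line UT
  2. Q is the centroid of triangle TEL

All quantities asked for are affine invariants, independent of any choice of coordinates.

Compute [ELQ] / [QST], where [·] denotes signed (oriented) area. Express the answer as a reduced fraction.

Set L = (0, 0), T = (1, 0), U = (0, 1), S = (4, 2); any affine frame gives the same invariant.
1. E is the intersection of line SL and line UT ⇒ E = (2/3, 1/3)
2. Q is the centroid of triangle TEL ⇒ Q = (5/9, 1/9)
2·[ELQ] = 1/9, 2·[QST] = -11/9
[ELQ]:[QST] = 1/9:-11/9 = -1/11

[ELQ]:[QST] = -1/11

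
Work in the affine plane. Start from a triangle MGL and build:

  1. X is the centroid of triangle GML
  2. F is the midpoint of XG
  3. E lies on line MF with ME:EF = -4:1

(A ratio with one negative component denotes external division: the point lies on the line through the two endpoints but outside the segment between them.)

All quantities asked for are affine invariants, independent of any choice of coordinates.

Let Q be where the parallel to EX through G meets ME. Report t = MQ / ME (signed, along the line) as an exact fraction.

Work in coordinates with M = (0, 0), G = (1, 0), L = (0, 1).
1. X is the centroid of triangle GML ⇒ X = (1/3, 1/3)
2. F is the midpoint of XG ⇒ F = (2/3, 1/6)
3. E lies on line MF with ME:EF = -4:1 ⇒ E = (8/9, 2/9)
through G parallel to EX: direction (-5/9, 1/9); meets ME at Q = (4/9, 1/9)
Q = M + t·(E−M) with t = 1/2

t = 1/2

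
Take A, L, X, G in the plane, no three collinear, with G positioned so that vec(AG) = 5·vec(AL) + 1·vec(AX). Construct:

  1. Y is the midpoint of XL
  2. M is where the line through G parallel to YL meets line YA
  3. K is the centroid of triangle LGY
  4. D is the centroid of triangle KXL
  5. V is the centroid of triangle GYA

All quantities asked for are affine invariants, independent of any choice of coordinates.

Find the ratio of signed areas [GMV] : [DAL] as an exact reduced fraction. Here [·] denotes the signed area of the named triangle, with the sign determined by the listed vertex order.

Assign A = (0, 0), L = (1, 0), X = (0, 1), G = (5, 1) — the answer is frame-independent, so this choice is without loss of generality.
1. Y is the midpoint of XL ⇒ Y = (1/2, 1/2)
2. M is where the line through G parallel to YL meets line YA ⇒ M = (3, 3)
3. K is the centroid of triangle LGY ⇒ K = (13/6, 1/2)
4. D is the centroid of triangle KXL ⇒ D = (19/18, 1/2)
5. V is the centroid of triangle GYA ⇒ V = (11/6, 1/2)
2·[GMV] = 22/3, 2·[DAL] = 1/2
[GMV]:[DAL] = 22/3:1/2 = 44/3

[GMV]:[DAL] = 44/3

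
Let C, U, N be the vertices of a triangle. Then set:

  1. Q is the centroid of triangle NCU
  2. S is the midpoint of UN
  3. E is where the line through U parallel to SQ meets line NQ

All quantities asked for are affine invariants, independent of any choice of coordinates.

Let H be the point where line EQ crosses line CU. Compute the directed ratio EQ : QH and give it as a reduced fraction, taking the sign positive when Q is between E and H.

EQ:QH = -2

Set C = (0, 0), U = (1, 0), N = (0, 1); any affine frame gives the same invariant.
1. Q is the centroid of triangle NCU ⇒ Q = (1/3, 1/3)
2. S is the midpoint of UN ⇒ S = (1/2, 1/2)
3. E is where the line through U parallel to SQ meets line NQ ⇒ E = (2/3, -1/3)
line EQ meets CU at H = (1/2, 0)
Q = E + t·(H−E) with t = 2, so EQ:QH = 2:-1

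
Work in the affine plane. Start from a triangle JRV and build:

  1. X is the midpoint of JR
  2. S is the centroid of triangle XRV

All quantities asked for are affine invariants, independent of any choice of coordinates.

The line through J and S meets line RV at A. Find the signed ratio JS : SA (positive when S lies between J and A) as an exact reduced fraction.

Set J = (0, 0), R = (1, 0), V = (0, 1); any affine frame gives the same invariant.
1. X is the midpoint of JR ⇒ X = (1/2, 0)
2. S is the centroid of triangle XRV ⇒ S = (1/2, 1/3)
line JS meets RV at A = (3/5, 2/5)
S = J + t·(A−J) with t = 5/6, so JS:SA = 5/6:1/6

JS:SA = 5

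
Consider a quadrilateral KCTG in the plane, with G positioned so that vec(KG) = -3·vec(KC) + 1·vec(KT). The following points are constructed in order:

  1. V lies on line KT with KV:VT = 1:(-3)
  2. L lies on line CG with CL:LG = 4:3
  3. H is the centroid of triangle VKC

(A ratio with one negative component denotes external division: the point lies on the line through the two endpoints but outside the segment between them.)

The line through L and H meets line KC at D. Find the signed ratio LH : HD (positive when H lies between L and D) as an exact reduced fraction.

Assign K = (0, 0), C = (1, 0), T = (0, 1), G = (-3, 1) — the answer is frame-independent, so this choice is without loss of generality.
1. V lies on line KT with KV:VT = 1:(-3) ⇒ V = (0, -1/2)
2. L lies on line CG with CL:LG = 4:3 ⇒ L = (-9/7, 4/7)
3. H is the centroid of triangle VKC ⇒ H = (1/3, -1/6)
line LH meets KC at D = (-1/31, 0)
H = L + t·(D−L) with t = 31/24, so LH:HD = 31/24:-7/24

LH:HD = -31/7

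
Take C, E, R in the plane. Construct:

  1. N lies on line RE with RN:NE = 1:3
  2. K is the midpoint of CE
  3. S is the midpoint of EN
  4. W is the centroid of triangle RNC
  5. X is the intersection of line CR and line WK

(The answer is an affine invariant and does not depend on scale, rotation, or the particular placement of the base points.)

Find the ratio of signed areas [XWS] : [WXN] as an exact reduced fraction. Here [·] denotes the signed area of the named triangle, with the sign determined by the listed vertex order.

Work in coordinates with C = (0, 0), E = (1, 0), R = (0, 1).
1. N lies on line RE with RN:NE = 1:3 ⇒ N = (1/4, 3/4)
2. K is the midpoint of CE ⇒ K = (1/2, 0)
3. S is the midpoint of EN ⇒ S = (5/8, 3/8)
4. W is the centroid of triangle RNC ⇒ W = (1/12, 7/12)
5. X is the intersection of line CR and line WK ⇒ X = (0, 7/10)
2·[XWS] = 11/240, 2·[WXN] = -1/30
[XWS]:[WXN] = 11/240:-1/30 = -11/8

[XWS]:[WXN] = -11/8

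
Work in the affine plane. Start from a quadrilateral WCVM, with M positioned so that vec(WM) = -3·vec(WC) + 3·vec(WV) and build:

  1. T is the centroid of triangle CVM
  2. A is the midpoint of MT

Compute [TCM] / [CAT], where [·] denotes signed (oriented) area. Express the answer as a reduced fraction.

Assign W = (0, 0), C = (1, 0), V = (0, 1), M = (-3, 3) — the answer is frame-independent, so this choice is without loss of generality.
1. T is the centroid of triangle CVM ⇒ T = (-2/3, 4/3)
2. A is the midpoint of MT ⇒ A = (-11/6, 13/6)
2·[TCM] = -1/3, 2·[CAT] = -1/6
[TCM]:[CAT] = -1/3:-1/6 = 2

[TCM]:[CAT] = 2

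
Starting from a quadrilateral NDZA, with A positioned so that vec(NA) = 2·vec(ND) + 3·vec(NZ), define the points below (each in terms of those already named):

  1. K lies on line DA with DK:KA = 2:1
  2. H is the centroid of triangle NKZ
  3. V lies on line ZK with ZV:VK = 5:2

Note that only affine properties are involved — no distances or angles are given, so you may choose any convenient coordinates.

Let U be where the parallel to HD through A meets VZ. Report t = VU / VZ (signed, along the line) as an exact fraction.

t = -87/95

Assign N = (0, 0), D = (1, 0), Z = (0, 1), A = (2, 3) — the answer is frame-independent, so this choice is without loss of generality.
1. K lies on line DA with DK:KA = 2:1 ⇒ K = (5/3, 2)
2. H is the centroid of triangle NKZ ⇒ H = (5/9, 1)
3. V lies on line ZK with ZV:VK = 5:2 ⇒ V = (25/21, 12/7)
through A parallel to HD: direction (4/9, -1); meets VZ at U = (130/57, 45/19)
U = V + t·(Z−V) with t = -87/95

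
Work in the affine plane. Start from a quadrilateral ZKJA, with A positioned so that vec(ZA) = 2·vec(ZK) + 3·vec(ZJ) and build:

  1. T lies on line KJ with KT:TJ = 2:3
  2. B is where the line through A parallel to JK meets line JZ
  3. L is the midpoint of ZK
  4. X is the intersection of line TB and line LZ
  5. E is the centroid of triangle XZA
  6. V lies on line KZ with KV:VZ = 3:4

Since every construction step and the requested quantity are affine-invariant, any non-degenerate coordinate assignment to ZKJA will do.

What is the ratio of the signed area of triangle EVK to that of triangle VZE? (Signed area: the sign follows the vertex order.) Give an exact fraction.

[EVK]:[VZE] = -3/4

Assign Z = (0, 0), K = (1, 0), J = (0, 1), A = (2, 3) — the answer is frame-independent, so this choice is without loss of generality.
1. T lies on line KJ with KT:TJ = 2:3 ⇒ T = (3/5, 2/5)
2. B is where the line through A parallel to JK meets line JZ ⇒ B = (0, 5)
3. L is the midpoint of ZK ⇒ L = (1/2, 0)
4. X is the intersection of line TB and line LZ ⇒ X = (15/23, 0)
5. E is the centroid of triangle XZA ⇒ E = (61/69, 1)
6. V lies on line KZ with KV:VZ = 3:4 ⇒ V = (4/7, 0)
2·[EVK] = 3/7, 2·[VZE] = -4/7
[EVK]:[VZE] = 3/7:-4/7 = -3/4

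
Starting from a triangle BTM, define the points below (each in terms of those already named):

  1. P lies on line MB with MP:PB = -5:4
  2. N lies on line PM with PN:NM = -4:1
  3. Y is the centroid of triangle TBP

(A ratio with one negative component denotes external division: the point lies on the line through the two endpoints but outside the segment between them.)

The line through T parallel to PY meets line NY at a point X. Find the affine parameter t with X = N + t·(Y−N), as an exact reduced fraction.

t = 8/5

Work in coordinates with B = (0, 0), T = (1, 0), M = (0, 1).
1. P lies on line MB with MP:PB = -5:4 ⇒ P = (0, -4)
2. N lies on line PM with PN:NM = -4:1 ⇒ N = (0, 8/3)
3. Y is the centroid of triangle TBP ⇒ Y = (1/3, -4/3)
through T parallel to PY: direction (1/3, 8/3); meets NY at X = (8/15, -56/15)
X = N + t·(Y−N) with t = 8/5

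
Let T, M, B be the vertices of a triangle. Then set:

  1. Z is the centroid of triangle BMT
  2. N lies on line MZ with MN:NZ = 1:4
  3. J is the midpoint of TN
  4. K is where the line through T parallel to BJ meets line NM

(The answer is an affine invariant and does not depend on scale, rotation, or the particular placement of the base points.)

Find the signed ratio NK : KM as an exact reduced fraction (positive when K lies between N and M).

NK:KM = -26/29

Set T = (0, 0), M = (1, 0), B = (0, 1); any affine frame gives the same invariant.
1. Z is the centroid of triangle BMT ⇒ Z = (1/3, 1/3)
2. N lies on line MZ with MN:NZ = 1:4 ⇒ N = (13/15, 1/15)
3. J is the midpoint of TN ⇒ J = (13/30, 1/30)
4. K is where the line through T parallel to BJ meets line NM ⇒ K = (-13/45, 29/45)
K = N + t·(M−N) with t = -26/3, so NK:KM = t:(1−t) = -26/3:29/3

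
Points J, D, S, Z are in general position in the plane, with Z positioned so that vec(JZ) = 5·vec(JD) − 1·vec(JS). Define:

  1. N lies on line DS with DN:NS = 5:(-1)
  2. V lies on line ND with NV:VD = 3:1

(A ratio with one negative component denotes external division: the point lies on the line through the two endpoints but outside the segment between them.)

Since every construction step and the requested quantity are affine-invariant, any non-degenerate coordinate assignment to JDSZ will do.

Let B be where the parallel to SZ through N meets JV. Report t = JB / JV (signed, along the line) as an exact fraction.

t = 92/47

Assign J = (0, 0), D = (1, 0), S = (0, 1), Z = (5, -1) — the answer is frame-independent, so this choice is without loss of generality.
1. N lies on line DS with DN:NS = 5:(-1) ⇒ N = (-1/4, 5/4)
2. V lies on line ND with NV:VD = 3:1 ⇒ V = (11/16, 5/16)
through N parallel to SZ: direction (5, -2); meets JV at B = (253/188, 115/188)
B = J + t·(V−J) with t = 92/47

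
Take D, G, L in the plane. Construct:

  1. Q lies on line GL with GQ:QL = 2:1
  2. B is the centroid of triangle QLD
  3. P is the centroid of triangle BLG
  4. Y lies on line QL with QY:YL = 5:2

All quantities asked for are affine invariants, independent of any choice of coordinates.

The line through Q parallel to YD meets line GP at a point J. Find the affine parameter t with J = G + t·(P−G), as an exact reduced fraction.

Work in coordinates with D = (0, 0), G = (1, 0), L = (0, 1).
1. Q lies on line GL with GQ:QL = 2:1 ⇒ Q = (1/3, 2/3)
2. B is the centroid of triangle QLD ⇒ B = (1/9, 5/9)
3. P is the centroid of triangle BLG ⇒ P = (10/27, 14/27)
4. Y lies on line QL with QY:YL = 5:2 ⇒ Y = (2/21, 19/21)
through Q parallel to YD: direction (-2/21, -19/21); meets GP at J = (113/351, 196/351)
J = G + t·(P−G) with t = 14/13

t = 14/13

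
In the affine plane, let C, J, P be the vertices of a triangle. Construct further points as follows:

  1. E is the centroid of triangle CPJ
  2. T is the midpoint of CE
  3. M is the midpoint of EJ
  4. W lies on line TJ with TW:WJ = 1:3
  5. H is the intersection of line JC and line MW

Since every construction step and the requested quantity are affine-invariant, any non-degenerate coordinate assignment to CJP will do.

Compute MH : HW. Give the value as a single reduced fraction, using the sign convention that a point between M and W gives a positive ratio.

MH:HW = -4/3

Work in coordinates with C = (0, 0), J = (1, 0), P = (0, 1).
1. E is the centroid of triangle CPJ ⇒ E = (1/3, 1/3)
2. T is the midpoint of CE ⇒ T = (1/6, 1/6)
3. M is the midpoint of EJ ⇒ M = (2/3, 1/6)
4. W lies on line TJ with TW:WJ = 1:3 ⇒ W = (3/8, 1/8)
5. H is the intersection of line JC and line MW ⇒ H = (-1/2, 0)
H = M + t·(W−M) with t = 4, so MH:HW = t:(1−t) = 4:-3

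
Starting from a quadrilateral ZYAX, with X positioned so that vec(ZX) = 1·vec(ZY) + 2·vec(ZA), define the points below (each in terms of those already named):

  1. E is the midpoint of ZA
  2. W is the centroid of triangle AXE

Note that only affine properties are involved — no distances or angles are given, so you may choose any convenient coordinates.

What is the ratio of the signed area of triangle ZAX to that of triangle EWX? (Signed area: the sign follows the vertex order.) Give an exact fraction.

Choose coordinates Z = (0, 0), Y = (1, 0), A = (0, 1), X = (1, 2).
1. E is the midpoint of ZA ⇒ E = (0, 1/2)
2. W is the centroid of triangle AXE ⇒ W = (1/3, 7/6)
2·[ZAX] = -1, 2·[EWX] = -1/6
[ZAX]:[EWX] = -1:-1/6 = 6

[ZAX]:[EWX] = 6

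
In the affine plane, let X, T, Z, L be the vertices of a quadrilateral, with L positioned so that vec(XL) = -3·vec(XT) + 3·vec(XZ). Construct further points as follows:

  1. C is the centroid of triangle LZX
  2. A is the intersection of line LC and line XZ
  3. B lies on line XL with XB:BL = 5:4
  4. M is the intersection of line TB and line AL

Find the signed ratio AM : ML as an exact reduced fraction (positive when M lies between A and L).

Set X = (0, 0), T = (1, 0), Z = (0, 1), L = (-3, 3); any affine frame gives the same invariant.
1. C is the centroid of triangle LZX ⇒ C = (-1, 4/3)
2. A is the intersection of line LC and line XZ ⇒ A = (0, 1/2)
3. B lies on line XL with XB:BL = 5:4 ⇒ B = (-5/3, 5/3)
4. M is the intersection of line TB and line AL ⇒ M = (-3/5, 1)
M = A + t·(L−A) with t = 1/5, so AM:ML = t:(1−t) = 1/5:4/5

AM:ML = 1/4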